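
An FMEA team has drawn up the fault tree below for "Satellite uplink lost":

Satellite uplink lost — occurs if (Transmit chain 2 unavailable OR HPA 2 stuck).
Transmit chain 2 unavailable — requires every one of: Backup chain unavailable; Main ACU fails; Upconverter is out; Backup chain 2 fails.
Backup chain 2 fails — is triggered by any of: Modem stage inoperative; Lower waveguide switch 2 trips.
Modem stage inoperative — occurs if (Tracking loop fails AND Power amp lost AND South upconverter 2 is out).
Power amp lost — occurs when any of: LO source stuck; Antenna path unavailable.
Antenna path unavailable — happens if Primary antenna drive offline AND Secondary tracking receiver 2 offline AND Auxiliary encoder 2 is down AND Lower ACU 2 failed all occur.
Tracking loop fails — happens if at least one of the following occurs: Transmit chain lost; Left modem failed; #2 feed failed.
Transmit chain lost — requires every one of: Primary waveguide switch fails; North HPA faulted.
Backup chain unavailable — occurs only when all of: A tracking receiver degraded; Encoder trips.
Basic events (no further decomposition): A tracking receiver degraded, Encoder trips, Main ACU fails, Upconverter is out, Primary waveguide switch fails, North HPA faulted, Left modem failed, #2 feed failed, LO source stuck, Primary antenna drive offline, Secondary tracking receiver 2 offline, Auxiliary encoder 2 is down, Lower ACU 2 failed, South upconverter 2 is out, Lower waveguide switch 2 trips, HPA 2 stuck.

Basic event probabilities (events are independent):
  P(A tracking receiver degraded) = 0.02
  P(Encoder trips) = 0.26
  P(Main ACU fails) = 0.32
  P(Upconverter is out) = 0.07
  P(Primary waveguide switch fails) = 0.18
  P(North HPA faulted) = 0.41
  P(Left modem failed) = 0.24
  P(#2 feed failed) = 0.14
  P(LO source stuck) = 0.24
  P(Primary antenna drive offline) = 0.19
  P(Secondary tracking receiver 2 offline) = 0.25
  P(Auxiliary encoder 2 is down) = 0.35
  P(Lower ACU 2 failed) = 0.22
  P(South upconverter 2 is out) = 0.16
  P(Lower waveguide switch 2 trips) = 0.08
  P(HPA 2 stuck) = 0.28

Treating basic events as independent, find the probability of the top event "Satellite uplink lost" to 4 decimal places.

P(Backup chain unavailable) [AND] = 0.02 × 0.26 = 0.005200
P(Transmit chain lost) [AND] = 0.18 × 0.41 = 0.073800
P(Tracking loop fails) [OR] = 1 − (1−0.073800) × (1−0.24) × (1−0.14) = 0.394636
P(Antenna path unavailable) [AND] = 0.19 × 0.25 × 0.35 × 0.22 = 0.003658
P(Power amp lost) [OR] = 1 − (1−0.24) × (1−0.003658) = 0.242780
P(Modem stage inoperative) [AND] = 0.394636 × 0.242780 × 0.16 = 0.015330
P(Backup chain 2 fails) [OR] = 1 − (1−0.015330) × (1−0.08) = 0.094104
P(Transmit chain 2 unavailable) [AND] = 0.005200 × 0.32 × 0.07 × 0.094104 = 0.000011
P(Satellite uplink lost) [OR] = 1 − (1−0.000011) × (1−0.28) = 0.280008
Rounded to 4 decimal places: P(Satellite uplink lost) ≈ 0.2800.

0.2800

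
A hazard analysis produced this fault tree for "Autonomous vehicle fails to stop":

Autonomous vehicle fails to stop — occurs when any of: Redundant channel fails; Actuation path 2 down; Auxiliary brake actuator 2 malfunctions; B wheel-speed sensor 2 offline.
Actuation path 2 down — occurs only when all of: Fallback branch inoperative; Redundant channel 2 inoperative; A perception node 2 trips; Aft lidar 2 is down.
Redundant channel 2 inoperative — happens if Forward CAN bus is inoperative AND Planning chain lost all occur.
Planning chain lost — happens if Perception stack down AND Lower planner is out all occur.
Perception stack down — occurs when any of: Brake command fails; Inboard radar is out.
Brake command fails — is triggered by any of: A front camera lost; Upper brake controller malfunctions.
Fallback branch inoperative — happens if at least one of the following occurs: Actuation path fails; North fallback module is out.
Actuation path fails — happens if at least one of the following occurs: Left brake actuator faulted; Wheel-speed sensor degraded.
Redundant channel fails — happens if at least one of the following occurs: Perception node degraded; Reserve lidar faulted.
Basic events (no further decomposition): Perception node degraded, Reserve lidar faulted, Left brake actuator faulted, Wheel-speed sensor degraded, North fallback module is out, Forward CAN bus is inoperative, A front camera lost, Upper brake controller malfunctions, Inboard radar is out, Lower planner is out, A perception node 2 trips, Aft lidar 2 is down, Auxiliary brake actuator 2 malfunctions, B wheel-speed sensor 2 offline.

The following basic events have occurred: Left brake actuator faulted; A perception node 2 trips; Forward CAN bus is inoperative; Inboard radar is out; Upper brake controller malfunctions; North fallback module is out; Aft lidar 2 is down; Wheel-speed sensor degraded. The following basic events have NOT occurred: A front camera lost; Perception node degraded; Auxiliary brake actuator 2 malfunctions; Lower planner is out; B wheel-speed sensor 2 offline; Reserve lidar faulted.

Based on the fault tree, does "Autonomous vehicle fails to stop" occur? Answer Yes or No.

No

Redundant channel fails [OR]: Perception node degraded=not, Reserve lidar faulted=not → no input occurs → does not occur.
Actuation path fails [OR]: Left brake actuator faulted=occurs, Wheel-speed sensor degraded=occurs → at least one input occurs → occurs.
Fallback branch inoperative [OR]: Actuation path fails=occurs, North fallback module is out=occurs → at least one input occurs → occurs.
Brake command fails [OR]: A front camera lost=not, Upper brake controller malfunctions=occurs → at least one input occurs → occurs.
Perception stack down [OR]: Brake command fails=occurs, Inboard radar is out=occurs → at least one input occurs → occurs.
Planning chain lost [AND]: Perception stack down=occurs, Lower planner is out=not → not all inputs occur → does not occur.
Redundant channel 2 inoperative [AND]: Forward CAN bus is inoperative=occurs, Planning chain lost=not → not all inputs occur → does not occur.
Actuation path 2 down [AND]: Fallback branch inoperative=occurs, Redundant channel 2 inoperative=not, A perception node 2 trips=occurs, Aft lidar 2 is down=occurs → not all inputs occur → does not occur.
Autonomous vehicle fails to stop [OR]: Redundant channel fails=not, Actuation path 2 down=not, Auxiliary brake actuator 2 malfunctions=not, B wheel-speed sensor 2 offline=not → no input occurs → does not occur.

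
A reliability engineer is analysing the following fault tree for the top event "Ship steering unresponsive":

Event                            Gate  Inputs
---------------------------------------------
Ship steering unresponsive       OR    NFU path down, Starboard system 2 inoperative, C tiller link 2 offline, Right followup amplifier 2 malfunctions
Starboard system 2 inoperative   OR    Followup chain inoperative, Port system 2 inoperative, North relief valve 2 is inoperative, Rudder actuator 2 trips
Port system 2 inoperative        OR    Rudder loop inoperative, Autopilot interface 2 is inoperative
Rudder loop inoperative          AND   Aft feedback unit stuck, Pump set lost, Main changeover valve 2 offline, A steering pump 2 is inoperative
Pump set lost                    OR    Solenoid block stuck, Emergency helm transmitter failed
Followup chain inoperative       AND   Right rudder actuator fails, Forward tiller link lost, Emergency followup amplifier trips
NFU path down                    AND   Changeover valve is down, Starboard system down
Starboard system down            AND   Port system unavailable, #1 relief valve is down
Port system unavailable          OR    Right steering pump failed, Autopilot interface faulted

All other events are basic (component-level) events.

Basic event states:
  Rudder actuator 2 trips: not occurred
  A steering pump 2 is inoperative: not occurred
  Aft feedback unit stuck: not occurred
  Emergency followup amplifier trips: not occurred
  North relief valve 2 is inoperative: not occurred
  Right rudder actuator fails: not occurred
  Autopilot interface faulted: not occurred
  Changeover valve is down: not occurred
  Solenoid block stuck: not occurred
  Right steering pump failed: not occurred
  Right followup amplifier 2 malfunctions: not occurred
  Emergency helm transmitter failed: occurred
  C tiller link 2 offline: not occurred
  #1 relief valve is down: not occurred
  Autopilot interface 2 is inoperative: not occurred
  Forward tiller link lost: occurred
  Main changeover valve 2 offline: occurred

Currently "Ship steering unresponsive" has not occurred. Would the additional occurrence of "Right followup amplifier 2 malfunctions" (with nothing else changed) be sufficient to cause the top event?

Yes

Counterfactual: set "Right followup amplifier 2 malfunctions" to occurred.
Port system unavailable [OR]: Right steering pump failed=not, Autopilot interface faulted=not → no input occurs → does not occur.
Starboard system down [AND]: Port system unavailable=not, #1 relief valve is down=not → not all inputs occur → does not occur.
NFU path down [AND]: Changeover valve is down=not, Starboard system down=not → not all inputs occur → does not occur.
Followup chain inoperative [AND]: Right rudder actuator fails=not, Forward tiller link lost=occurs, Emergency followup amplifier trips=not → not all inputs occur → does not occur.
Pump set lost [OR]: Solenoid block stuck=not, Emergency helm transmitter failed=occurs → at least one input occurs → occurs.
Rudder loop inoperative [AND]: Aft feedback unit stuck=not, Pump set lost=occurs, Main changeover valve 2 offline=occurs, A steering pump 2 is inoperative=not → not all inputs occur → does not occur.
Port system 2 inoperative [OR]: Rudder loop inoperative=not, Autopilot interface 2 is inoperative=not → no input occurs → does not occur.
Starboard system 2 inoperative [OR]: Followup chain inoperative=not, Port system 2 inoperative=not, North relief valve 2 is inoperative=not, Rudder actuator 2 trips=not → no input occurs → does not occur.
Ship steering unresponsive [OR]: NFU path down=not, Starboard system 2 inoperative=not, C tiller link 2 offline=not, Right followup amplifier 2 malfunctions=occurs → at least one input occurs → occurs.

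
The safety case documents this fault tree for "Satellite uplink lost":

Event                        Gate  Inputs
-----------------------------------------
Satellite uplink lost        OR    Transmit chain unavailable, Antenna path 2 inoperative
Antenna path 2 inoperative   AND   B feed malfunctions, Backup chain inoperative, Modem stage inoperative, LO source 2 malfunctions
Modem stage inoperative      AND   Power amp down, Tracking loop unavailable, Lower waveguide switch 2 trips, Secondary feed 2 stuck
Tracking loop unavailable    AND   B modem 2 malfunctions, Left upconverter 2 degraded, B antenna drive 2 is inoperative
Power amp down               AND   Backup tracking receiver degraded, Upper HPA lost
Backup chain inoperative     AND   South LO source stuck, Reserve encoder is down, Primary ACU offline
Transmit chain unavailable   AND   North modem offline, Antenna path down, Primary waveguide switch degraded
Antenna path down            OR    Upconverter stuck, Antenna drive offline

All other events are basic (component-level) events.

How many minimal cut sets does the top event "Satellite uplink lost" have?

Antenna path down [OR]: union of children's cut sets → 2 cut set(s).
Transmit chain unavailable [AND]: one cut set from each child combined → 1 × 2 × 1 = 2 cut set(s).
Backup chain inoperative [AND]: one cut set from each child combined → 1 × 1 × 1 = 1 cut set(s).
Power amp down [AND]: one cut set from each child combined → 1 × 1 = 1 cut set(s).
Tracking loop unavailable [AND]: one cut set from each child combined → 1 × 1 × 1 = 1 cut set(s).
Modem stage inoperative [AND]: one cut set from each child combined → 1 × 1 × 1 × 1 = 1 cut set(s).
Antenna path 2 inoperative [AND]: one cut set from each child combined → 1 × 1 × 1 × 1 = 1 cut set(s).
Satellite uplink lost [OR]: union of children's cut sets → 3 cut set(s).
Minimal cut sets: {North modem offline, Primary waveguide switch degraded, Upconverter stuck}; {Antenna drive offline, North modem offline, Primary waveguide switch degraded}; {B antenna drive 2 is inoperative, B feed malfunctions, B modem 2 malfunctions, Backup tracking receiver degraded, LO source 2 malfunctions, Left upconverter 2 degraded, Lower waveguide switch 2 trips, Primary ACU offline, Reserve encoder is down, Secondary feed 2 stuck, South LO source stuck, Upper HPA lost}.

3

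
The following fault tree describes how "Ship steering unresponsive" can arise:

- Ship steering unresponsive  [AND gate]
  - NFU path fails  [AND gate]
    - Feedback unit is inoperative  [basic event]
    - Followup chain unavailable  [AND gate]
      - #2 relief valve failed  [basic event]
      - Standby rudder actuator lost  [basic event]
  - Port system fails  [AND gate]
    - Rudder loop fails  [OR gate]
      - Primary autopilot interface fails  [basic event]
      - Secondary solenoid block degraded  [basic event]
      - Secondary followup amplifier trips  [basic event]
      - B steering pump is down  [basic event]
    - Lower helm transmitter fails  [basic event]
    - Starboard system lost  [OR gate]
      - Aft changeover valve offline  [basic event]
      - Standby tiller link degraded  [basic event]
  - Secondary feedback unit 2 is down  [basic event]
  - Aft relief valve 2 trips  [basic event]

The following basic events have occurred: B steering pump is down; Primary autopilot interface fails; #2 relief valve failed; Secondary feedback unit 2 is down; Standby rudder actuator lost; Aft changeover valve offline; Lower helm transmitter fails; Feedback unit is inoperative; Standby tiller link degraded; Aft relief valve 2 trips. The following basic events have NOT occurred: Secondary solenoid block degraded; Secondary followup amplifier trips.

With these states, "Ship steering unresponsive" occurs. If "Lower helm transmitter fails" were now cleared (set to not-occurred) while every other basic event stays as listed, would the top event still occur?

Counterfactual: set "Lower helm transmitter fails" to not occurred.
Followup chain unavailable [AND]: #2 relief valve failed=occurs, Standby rudder actuator lost=occurs → all inputs occur → occurs.
NFU path fails [AND]: Feedback unit is inoperative=occurs, Followup chain unavailable=occurs → all inputs occur → occurs.
Rudder loop fails [OR]: Primary autopilot interface fails=occurs, Secondary solenoid block degraded=not, Secondary followup amplifier trips=not, B steering pump is down=occurs → at least one input occurs → occurs.
Starboard system lost [OR]: Aft changeover valve offline=occurs, Standby tiller link degraded=occurs → at least one input occurs → occurs.
Port system fails [AND]: Rudder loop fails=occurs, Lower helm transmitter fails=not, Starboard system lost=occurs → not all inputs occur → does not occur.
Ship steering unresponsive [AND]: NFU path fails=occurs, Port system fails=not, Secondary feedback unit 2 is down=occurs, Aft relief valve 2 trips=occurs → not all inputs occur → does not occur.

No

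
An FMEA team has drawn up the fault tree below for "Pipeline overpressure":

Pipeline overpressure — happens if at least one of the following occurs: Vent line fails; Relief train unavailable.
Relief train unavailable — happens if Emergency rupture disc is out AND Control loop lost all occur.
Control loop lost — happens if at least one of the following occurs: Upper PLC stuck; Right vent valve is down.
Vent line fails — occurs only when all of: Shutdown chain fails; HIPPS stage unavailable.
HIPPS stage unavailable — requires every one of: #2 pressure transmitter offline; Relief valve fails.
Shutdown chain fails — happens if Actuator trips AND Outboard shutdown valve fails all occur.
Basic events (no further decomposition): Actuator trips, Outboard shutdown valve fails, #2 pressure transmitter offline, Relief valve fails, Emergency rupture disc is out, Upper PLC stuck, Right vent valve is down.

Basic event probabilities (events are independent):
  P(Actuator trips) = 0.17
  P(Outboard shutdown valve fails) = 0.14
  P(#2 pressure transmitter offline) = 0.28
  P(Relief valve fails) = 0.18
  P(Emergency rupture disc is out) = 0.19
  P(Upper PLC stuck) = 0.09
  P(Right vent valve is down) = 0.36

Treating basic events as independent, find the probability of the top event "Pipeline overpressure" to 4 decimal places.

P(Shutdown chain fails) [AND] = 0.17 × 0.14 = 0.023800
P(HIPPS stage unavailable) [AND] = 0.28 × 0.18 = 0.050400
P(Vent line fails) [AND] = 0.023800 × 0.050400 = 0.001200
P(Control loop lost) [OR] = 1 − (1−0.09) × (1−0.36) = 0.417600
P(Relief train unavailable) [AND] = 0.19 × 0.417600 = 0.079344
P(Pipeline overpressure) [OR] = 1 − (1−0.001200) × (1−0.079344) = 0.080449
Rounded to 4 decimal places: P(Pipeline overpressure) ≈ 0.0804.

0.0804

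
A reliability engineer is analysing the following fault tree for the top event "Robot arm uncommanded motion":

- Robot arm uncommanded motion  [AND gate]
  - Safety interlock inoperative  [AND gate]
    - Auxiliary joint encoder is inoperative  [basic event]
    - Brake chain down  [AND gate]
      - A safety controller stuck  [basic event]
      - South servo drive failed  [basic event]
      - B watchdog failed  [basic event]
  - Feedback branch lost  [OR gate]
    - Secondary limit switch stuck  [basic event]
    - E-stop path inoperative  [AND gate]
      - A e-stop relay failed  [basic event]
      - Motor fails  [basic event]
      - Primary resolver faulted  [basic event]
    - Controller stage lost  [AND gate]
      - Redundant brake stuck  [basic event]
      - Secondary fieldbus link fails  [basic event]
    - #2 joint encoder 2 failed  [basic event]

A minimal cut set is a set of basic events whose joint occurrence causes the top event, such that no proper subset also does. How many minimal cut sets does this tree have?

Brake chain down [AND]: one cut set from each child combined → 1 × 1 × 1 = 1 cut set(s).
Safety interlock inoperative [AND]: one cut set from each child combined → 1 × 1 = 1 cut set(s).
E-stop path inoperative [AND]: one cut set from each child combined → 1 × 1 × 1 = 1 cut set(s).
Controller stage lost [AND]: one cut set from each child combined → 1 × 1 = 1 cut set(s).
Feedback branch lost [OR]: union of children's cut sets → 4 cut set(s).
Robot arm uncommanded motion [AND]: one cut set from each child combined → 1 × 4 = 4 cut set(s).
Minimal cut sets: {A safety controller stuck, Auxiliary joint encoder is inoperative, B watchdog failed, Secondary limit switch stuck, South servo drive failed}; {A e-stop relay failed, A safety controller stuck, Auxiliary joint encoder is inoperative, B watchdog failed, Motor fails, Primary resolver faulted, South servo drive failed}; {A safety controller stuck, Auxiliary joint encoder is inoperative, B watchdog failed, Redundant brake stuck, Secondary fieldbus link fails, South servo drive failed}; {#2 joint encoder 2 failed, A safety controller stuck, Auxiliary joint encoder is inoperative, B watchdog failed, South servo drive failed}.

4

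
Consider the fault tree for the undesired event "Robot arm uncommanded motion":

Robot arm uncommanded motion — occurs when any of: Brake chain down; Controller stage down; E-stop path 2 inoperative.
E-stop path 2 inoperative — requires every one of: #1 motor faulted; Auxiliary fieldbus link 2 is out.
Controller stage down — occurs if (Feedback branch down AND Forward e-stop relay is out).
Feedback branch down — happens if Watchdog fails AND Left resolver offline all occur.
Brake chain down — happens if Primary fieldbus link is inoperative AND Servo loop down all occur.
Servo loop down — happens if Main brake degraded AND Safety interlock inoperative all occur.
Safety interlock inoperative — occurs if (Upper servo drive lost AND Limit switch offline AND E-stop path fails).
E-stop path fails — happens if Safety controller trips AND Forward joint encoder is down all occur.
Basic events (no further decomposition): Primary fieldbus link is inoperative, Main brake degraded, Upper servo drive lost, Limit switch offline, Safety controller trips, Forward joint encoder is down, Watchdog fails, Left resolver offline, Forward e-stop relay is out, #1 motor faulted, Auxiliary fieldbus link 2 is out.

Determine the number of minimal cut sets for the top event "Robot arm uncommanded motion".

E-stop path fails [AND]: one cut set from each child combined → 1 × 1 = 1 cut set(s).
Safety interlock inoperative [AND]: one cut set from each child combined → 1 × 1 × 1 = 1 cut set(s).
Servo loop down [AND]: one cut set from each child combined → 1 × 1 = 1 cut set(s).
Brake chain down [AND]: one cut set from each child combined → 1 × 1 = 1 cut set(s).
Feedback branch down [AND]: one cut set from each child combined → 1 × 1 = 1 cut set(s).
Controller stage down [AND]: one cut set from each child combined → 1 × 1 = 1 cut set(s).
E-stop path 2 inoperative [AND]: one cut set from each child combined → 1 × 1 = 1 cut set(s).
Robot arm uncommanded motion [OR]: union of children's cut sets → 3 cut set(s).
Minimal cut sets: {Forward joint encoder is down, Limit switch offline, Main brake degraded, Primary fieldbus link is inoperative, Safety controller trips, Upper servo drive lost}; {Forward e-stop relay is out, Left resolver offline, Watchdog fails}; {#1 motor faulted, Auxiliary fieldbus link 2 is out}.

3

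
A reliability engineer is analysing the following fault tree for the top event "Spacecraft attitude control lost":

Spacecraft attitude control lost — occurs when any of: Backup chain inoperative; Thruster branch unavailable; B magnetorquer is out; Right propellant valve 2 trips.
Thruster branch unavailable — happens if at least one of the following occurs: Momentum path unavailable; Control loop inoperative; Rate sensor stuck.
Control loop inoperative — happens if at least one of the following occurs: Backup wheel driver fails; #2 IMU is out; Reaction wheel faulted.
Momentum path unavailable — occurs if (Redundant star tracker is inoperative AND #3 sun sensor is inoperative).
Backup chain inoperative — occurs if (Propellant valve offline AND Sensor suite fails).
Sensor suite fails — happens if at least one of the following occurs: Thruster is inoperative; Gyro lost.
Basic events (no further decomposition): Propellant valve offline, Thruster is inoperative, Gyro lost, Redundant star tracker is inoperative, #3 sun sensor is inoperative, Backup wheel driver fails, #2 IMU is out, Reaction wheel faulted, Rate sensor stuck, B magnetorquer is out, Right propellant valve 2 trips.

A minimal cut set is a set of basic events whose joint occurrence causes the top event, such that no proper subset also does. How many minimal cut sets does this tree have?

9

Sensor suite fails [OR]: union of children's cut sets → 2 cut set(s).
Backup chain inoperative [AND]: one cut set from each child combined → 1 × 2 = 2 cut set(s).
Momentum path unavailable [AND]: one cut set from each child combined → 1 × 1 = 1 cut set(s).
Control loop inoperative [OR]: union of children's cut sets → 3 cut set(s).
Thruster branch unavailable [OR]: union of children's cut sets → 5 cut set(s).
Spacecraft attitude control lost [OR]: union of children's cut sets → 9 cut set(s).
Minimal cut sets: {Propellant valve offline, Thruster is inoperative}; {Gyro lost, Propellant valve offline}; {#3 sun sensor is inoperative, Redundant star tracker is inoperative}; {Backup wheel driver fails}; {#2 IMU is out}; {Reaction wheel faulted}; {Rate sensor stuck}; {B magnetorquer is out}; {Right propellant valve 2 trips}.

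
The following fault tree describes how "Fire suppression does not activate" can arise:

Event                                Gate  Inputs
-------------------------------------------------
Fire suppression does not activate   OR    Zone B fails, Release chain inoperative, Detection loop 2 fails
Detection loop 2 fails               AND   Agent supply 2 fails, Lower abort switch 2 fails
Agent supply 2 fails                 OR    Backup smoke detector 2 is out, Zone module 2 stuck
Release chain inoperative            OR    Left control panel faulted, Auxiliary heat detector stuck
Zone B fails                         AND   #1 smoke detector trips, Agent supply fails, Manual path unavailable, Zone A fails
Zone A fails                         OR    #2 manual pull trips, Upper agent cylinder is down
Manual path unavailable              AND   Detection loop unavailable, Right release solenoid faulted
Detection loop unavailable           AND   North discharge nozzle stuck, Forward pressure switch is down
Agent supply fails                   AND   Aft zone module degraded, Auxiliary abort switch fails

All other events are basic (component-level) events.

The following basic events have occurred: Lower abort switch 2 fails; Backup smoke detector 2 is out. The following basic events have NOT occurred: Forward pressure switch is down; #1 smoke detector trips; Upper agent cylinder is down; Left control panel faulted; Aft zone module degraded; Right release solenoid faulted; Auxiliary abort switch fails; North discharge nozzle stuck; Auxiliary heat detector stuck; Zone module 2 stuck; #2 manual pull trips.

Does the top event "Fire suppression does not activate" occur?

Yes

Agent supply fails [AND]: Aft zone module degraded=not, Auxiliary abort switch fails=not → not all inputs occur → does not occur.
Detection loop unavailable [AND]: North discharge nozzle stuck=not, Forward pressure switch is down=not → not all inputs occur → does not occur.
Manual path unavailable [AND]: Detection loop unavailable=not, Right release solenoid faulted=not → not all inputs occur → does not occur.
Zone A fails [OR]: #2 manual pull trips=not, Upper agent cylinder is down=not → no input occurs → does not occur.
Zone B fails [AND]: #1 smoke detector trips=not, Agent supply fails=not, Manual path unavailable=not, Zone A fails=not → not all inputs occur → does not occur.
Release chain inoperative [OR]: Left control panel faulted=not, Auxiliary heat detector stuck=not → no input occurs → does not occur.
Agent supply 2 fails [OR]: Backup smoke detector 2 is out=occurs, Zone module 2 stuck=not → at least one input occurs → occurs.
Detection loop 2 fails [AND]: Agent supply 2 fails=occurs, Lower abort switch 2 fails=occurs → all inputs occur → occurs.
Fire suppression does not activate [OR]: Zone B fails=not, Release chain inoperative=not, Detection loop 2 fails=occurs → at least one input occurs → occurs.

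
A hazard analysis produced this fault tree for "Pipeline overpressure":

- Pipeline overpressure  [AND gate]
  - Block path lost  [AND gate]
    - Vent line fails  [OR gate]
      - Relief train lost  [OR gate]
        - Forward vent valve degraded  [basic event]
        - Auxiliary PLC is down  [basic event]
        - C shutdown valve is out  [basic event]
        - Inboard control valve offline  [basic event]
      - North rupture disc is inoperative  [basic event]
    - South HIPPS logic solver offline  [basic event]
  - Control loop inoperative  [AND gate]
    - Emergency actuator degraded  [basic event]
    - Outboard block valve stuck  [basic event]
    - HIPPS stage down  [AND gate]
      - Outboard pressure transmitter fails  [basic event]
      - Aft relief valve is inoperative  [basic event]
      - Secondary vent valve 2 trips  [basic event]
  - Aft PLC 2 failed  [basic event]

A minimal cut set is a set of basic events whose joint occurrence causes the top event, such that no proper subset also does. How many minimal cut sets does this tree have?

Relief train lost [OR]: union of children's cut sets → 4 cut set(s).
Vent line fails [OR]: union of children's cut sets → 5 cut set(s).
Block path lost [AND]: one cut set from each child combined → 5 × 1 = 5 cut set(s).
HIPPS stage down [AND]: one cut set from each child combined → 1 × 1 × 1 = 1 cut set(s).
Control loop inoperative [AND]: one cut set from each child combined → 1 × 1 × 1 = 1 cut set(s).
Pipeline overpressure [AND]: one cut set from each child combined → 5 × 1 × 1 = 5 cut set(s).
Minimal cut sets: {Aft PLC 2 failed, Aft relief valve is inoperative, Emergency actuator degraded, Forward vent valve degraded, Outboard block valve stuck, Outboard pressure transmitter fails, Secondary vent valve 2 trips, South HIPPS logic solver offline}; {Aft PLC 2 failed, Aft relief valve is inoperative, Auxiliary PLC is down, Emergency actuator degraded, Outboard block valve stuck, Outboard pressure transmitter fails, Secondary vent valve 2 trips, South HIPPS logic solver offline}; {Aft PLC 2 failed, Aft relief valve is inoperative, C shutdown valve is out, Emergency actuator degraded, Outboard block valve stuck, Outboard pressure transmitter fails, Secondary vent valve 2 trips, South HIPPS logic solver offline}; {Aft PLC 2 failed, Aft relief valve is inoperative, Emergency actuator degraded, Inboard control valve offline, Outboard block valve stuck, Outboard pressure transmitter fails, Secondary vent valve 2 trips, South HIPPS logic solver offline}; {Aft PLC 2 failed, Aft relief valve is inoperative, Emergency actuator degraded, North rupture disc is inoperative, Outboard block valve stuck, Outboard pressure transmitter fails, Secondary vent valve 2 trips, South HIPPS logic solver offline}.

5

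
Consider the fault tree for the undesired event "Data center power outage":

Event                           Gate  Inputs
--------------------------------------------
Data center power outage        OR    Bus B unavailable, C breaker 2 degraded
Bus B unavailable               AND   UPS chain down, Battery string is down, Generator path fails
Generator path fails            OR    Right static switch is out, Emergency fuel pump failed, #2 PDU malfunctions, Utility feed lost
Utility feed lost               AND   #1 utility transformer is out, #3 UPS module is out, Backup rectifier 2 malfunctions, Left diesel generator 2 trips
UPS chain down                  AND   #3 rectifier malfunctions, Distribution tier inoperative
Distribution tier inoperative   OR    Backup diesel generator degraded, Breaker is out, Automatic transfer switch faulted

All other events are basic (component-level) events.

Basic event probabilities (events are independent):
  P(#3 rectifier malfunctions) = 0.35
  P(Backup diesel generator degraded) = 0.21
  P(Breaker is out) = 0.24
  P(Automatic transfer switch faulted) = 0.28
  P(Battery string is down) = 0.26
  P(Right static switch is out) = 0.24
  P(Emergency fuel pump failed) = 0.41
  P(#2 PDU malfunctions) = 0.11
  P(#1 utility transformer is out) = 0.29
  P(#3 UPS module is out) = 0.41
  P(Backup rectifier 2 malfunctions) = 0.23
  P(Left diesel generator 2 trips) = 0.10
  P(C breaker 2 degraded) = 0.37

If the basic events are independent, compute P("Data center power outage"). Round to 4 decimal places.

0.3896

P(Distribution tier inoperative) [OR] = 1 − (1−0.21) × (1−0.24) × (1−0.28) = 0.567712
P(UPS chain down) [AND] = 0.35 × 0.567712 = 0.198699
P(Utility feed lost) [AND] = 0.29 × 0.41 × 0.23 × 0.10 = 0.002735
P(Generator path fails) [OR] = 1 − (1−0.24) × (1−0.41) × (1−0.11) × (1−0.002735) = 0.602015
P(Bus B unavailable) [AND] = 0.198699 × 0.26 × 0.602015 = 0.031101
P(Data center power outage) [OR] = 1 − (1−0.031101) × (1−0.37) = 0.389594
Rounded to 4 decimal places: P(Data center power outage) ≈ 0.3896.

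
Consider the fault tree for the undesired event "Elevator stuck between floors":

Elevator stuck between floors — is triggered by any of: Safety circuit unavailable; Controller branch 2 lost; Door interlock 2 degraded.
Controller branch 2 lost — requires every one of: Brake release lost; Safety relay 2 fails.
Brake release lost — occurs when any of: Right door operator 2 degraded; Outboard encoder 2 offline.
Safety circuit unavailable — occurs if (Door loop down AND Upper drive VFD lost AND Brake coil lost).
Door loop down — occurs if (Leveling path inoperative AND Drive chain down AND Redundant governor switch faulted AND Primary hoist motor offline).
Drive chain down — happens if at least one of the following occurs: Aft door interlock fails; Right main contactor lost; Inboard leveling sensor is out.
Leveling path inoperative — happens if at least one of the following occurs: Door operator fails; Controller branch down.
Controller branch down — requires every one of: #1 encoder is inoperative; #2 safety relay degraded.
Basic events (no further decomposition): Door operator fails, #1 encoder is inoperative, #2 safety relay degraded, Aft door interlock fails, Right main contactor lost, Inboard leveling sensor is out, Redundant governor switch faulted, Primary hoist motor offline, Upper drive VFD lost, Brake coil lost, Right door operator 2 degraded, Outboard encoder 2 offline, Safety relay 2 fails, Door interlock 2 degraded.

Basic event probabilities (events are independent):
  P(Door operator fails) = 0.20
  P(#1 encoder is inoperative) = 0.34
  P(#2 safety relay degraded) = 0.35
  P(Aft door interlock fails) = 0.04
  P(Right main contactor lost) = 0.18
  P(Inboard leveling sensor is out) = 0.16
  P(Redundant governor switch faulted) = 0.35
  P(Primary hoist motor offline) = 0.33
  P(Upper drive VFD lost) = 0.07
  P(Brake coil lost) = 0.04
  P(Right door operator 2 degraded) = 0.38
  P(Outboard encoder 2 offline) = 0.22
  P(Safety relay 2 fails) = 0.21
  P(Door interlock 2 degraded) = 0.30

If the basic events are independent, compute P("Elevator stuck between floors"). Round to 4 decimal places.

0.3759

P(Controller branch down) [AND] = 0.34 × 0.35 = 0.119000
P(Leveling path inoperative) [OR] = 1 − (1−0.20) × (1−0.119000) = 0.295200
P(Drive chain down) [OR] = 1 − (1−0.04) × (1−0.18) × (1−0.16) = 0.338752
P(Door loop down) [AND] = 0.295200 × 0.338752 × 0.35 × 0.33 = 0.011550
P(Safety circuit unavailable) [AND] = 0.011550 × 0.07 × 0.04 = 0.000032
P(Brake release lost) [OR] = 1 − (1−0.38) × (1−0.22) = 0.516400
P(Controller branch 2 lost) [AND] = 0.516400 × 0.21 = 0.108444
P(Elevator stuck between floors) [OR] = 1 − (1−0.000032) × (1−0.108444) × (1−0.30) = 0.375931
Rounded to 4 decimal places: P(Elevator stuck between floors) ≈ 0.3759.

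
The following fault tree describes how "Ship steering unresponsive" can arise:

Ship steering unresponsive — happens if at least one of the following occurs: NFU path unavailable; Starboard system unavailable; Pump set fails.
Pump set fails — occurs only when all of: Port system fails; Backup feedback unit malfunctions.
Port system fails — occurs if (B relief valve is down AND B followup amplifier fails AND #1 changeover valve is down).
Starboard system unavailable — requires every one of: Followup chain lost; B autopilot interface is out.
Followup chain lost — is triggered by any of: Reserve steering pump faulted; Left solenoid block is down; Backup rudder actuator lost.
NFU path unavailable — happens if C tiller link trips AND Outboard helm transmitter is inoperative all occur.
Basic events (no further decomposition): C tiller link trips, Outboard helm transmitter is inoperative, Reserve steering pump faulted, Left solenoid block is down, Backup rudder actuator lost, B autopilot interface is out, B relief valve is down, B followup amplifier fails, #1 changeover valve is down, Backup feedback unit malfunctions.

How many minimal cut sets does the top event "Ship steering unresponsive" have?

5

NFU path unavailable [AND]: one cut set from each child combined → 1 × 1 = 1 cut set(s).
Followup chain lost [OR]: union of children's cut sets → 3 cut set(s).
Starboard system unavailable [AND]: one cut set from each child combined → 3 × 1 = 3 cut set(s).
Port system fails [AND]: one cut set from each child combined → 1 × 1 × 1 = 1 cut set(s).
Pump set fails [AND]: one cut set from each child combined → 1 × 1 = 1 cut set(s).
Ship steering unresponsive [OR]: union of children's cut sets → 5 cut set(s).
Minimal cut sets: {C tiller link trips, Outboard helm transmitter is inoperative}; {B autopilot interface is out, Reserve steering pump faulted}; {B autopilot interface is out, Left solenoid block is down}; {B autopilot interface is out, Backup rudder actuator lost}; {#1 changeover valve is down, B followup amplifier fails, B relief valve is down, Backup feedback unit malfunctions}.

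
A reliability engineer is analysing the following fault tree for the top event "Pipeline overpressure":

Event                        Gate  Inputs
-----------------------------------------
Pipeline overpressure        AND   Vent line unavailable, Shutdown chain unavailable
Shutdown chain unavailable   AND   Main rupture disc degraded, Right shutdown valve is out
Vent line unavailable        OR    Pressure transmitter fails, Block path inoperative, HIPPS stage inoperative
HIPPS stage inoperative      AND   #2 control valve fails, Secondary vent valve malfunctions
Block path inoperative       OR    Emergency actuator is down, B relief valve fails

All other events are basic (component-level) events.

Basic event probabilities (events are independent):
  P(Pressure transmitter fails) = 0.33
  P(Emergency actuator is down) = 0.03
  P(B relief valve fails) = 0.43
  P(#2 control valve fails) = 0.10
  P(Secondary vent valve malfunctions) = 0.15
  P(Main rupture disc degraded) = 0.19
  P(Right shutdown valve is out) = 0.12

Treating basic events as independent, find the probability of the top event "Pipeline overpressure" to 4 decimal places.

P(Block path inoperative) [OR] = 1 − (1−0.03) × (1−0.43) = 0.447100
P(HIPPS stage inoperative) [AND] = 0.10 × 0.15 = 0.015000
P(Vent line unavailable) [OR] = 1 − (1−0.33) × (1−0.447100) × (1−0.015000) = 0.635114
P(Shutdown chain unavailable) [AND] = 0.19 × 0.12 = 0.022800
P(Pipeline overpressure) [AND] = 0.635114 × 0.022800 = 0.014481
Rounded to 4 decimal places: P(Pipeline overpressure) ≈ 0.0145.

0.0145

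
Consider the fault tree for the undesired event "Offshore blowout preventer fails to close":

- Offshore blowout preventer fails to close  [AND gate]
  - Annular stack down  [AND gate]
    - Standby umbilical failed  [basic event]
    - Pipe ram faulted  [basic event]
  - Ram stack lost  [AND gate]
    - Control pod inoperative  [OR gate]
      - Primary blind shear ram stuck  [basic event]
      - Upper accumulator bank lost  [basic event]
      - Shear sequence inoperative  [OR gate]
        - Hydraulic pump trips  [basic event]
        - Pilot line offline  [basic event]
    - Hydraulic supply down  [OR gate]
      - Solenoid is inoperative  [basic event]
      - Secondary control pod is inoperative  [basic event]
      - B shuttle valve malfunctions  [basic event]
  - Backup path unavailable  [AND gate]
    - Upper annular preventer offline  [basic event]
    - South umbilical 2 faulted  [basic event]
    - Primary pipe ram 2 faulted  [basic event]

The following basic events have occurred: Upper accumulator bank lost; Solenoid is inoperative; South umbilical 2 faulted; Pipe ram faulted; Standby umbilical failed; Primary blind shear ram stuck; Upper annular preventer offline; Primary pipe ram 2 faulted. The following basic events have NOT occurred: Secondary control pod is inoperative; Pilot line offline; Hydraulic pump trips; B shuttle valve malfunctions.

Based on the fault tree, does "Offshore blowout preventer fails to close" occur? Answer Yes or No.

Yes

Annular stack down [AND]: Standby umbilical failed=occurs, Pipe ram faulted=occurs → all inputs occur → occurs.
Shear sequence inoperative [OR]: Hydraulic pump trips=not, Pilot line offline=not → no input occurs → does not occur.
Control pod inoperative [OR]: Primary blind shear ram stuck=occurs, Upper accumulator bank lost=occurs, Shear sequence inoperative=not → at least one input occurs → occurs.
Hydraulic supply down [OR]: Solenoid is inoperative=occurs, Secondary control pod is inoperative=not, B shuttle valve malfunctions=not → at least one input occurs → occurs.
Ram stack lost [AND]: Control pod inoperative=occurs, Hydraulic supply down=occurs → all inputs occur → occurs.
Backup path unavailable [AND]: Upper annular preventer offline=occurs, South umbilical 2 faulted=occurs, Primary pipe ram 2 faulted=occurs → all inputs occur → occurs.
Offshore blowout preventer fails to close [AND]: Annular stack down=occurs, Ram stack lost=occurs, Backup path unavailable=occurs → all inputs occur → occurs.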